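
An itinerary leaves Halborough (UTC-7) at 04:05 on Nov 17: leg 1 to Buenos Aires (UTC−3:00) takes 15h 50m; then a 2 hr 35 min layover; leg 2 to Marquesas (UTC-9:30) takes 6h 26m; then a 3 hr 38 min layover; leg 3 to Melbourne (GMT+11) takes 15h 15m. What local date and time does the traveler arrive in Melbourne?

17:49 on November 19

Convert departure to UTC: 04:05 + 7:00 = 11:05 UTC on Nov 17.
Add 15 hours and 50 minutes leg 1 → 02:55 UTC (Nov 18).
Add 2 hours 35 minutes layover in Buenos Aires → 05:30 UTC.
Add 6 hours 26 minutes leg 2 → 11:56 UTC.
Add 3 hours 38 minutes layover in Marquesas → 15:34 UTC.
Add 15 hours and 15 minutes leg 3 → 06:49 UTC (Nov 19).
Melbourne is UTC+11:00, so local arrival = 06:49 + 11:00 = 17:49 on Nov 19.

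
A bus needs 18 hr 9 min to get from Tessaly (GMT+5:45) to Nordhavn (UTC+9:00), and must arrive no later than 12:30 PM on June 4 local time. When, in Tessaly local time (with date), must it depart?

3:06 PM on June 3

Target arrival in UTC: 12:30 PM − 9:00 = 3:30 AM on Jun 4.
Subtract 18 hours 9 minutes → departure 9:21 AM UTC on Jun 3.
Tessaly is UTC+5:45: 9:21 AM + 5:45 = 3:06 PM on Jun 3.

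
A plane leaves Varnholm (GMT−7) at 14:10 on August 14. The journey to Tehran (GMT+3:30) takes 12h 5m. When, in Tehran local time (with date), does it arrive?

Convert departure to UTC: 14:10 + 7:00 = 21:10 UTC on Aug 14.
Add 12 hours 5 minutes travel time → 09:15 UTC (Aug 15).
Tehran is UTC+3:30, so local arrival = 09:15 + 3:30 = 12:45 on Aug 15.

12:45 on August 15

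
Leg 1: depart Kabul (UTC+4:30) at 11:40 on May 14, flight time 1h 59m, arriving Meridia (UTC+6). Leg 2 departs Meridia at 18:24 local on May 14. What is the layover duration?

3 hours 15 minutes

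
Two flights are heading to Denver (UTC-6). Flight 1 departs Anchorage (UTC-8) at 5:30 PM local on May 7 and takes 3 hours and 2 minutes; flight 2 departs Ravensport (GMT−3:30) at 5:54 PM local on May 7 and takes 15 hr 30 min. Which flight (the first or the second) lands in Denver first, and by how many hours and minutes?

Flight 1 in UTC: 5:30 PM + 8:00 = 1:30 AM on May 8.
+3 hours 2 minutes → arrive 4:32 AM UTC on May 8.
Flight 2 in UTC: 5:54 PM + 3:30 = 9:24 PM on May 7.
+15 hours and 30 minutes → arrive 12:54 PM UTC on May 8.
Flight 1 lands earlier by 8 hours 22 minutes.

the first, by 8 hours 22 minutes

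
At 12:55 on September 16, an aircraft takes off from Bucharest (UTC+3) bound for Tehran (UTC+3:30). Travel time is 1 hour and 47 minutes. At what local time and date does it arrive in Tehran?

15:12 on September 16

Convert departure to UTC: 12:55 − 3:00 = 09:55 UTC on Sep 16.
Add 1 hour 47 minutes travel time → 11:42 UTC.
Tehran is UTC+3:30, so local arrival = 11:42 + 3:30 = 15:12 on Sep 16.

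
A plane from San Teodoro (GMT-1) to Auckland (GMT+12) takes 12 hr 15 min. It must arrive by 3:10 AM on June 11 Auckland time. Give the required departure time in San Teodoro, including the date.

Target arrival in UTC: 3:10 AM − 12:00 = 3:10 PM on Jun 10.
Subtract 12 hours 15 minutes → departure 2:55 AM UTC on Jun 10.
San Teodoro is UTC−1:00: 2:55 AM − 1:00 = 1:55 AM on Jun 10.

1:55 AM on June 10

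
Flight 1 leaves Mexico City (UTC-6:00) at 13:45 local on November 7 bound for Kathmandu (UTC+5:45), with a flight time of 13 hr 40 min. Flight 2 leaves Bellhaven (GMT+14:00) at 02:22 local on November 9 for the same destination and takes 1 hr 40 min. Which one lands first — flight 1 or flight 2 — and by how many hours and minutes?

Flight 1 in UTC: 13:45 + 6:00 = 19:45 on Nov 7.
+13 hours 40 minutes → arrive 09:25 UTC on Nov 8.
Flight 2 in UTC: 02:22 − 14:00 = 12:22 on Nov 8.
+1 hour and 40 minutes → arrive 14:02 UTC on Nov 8.
Flight 1 lands earlier by 4 hours 37 minutes.

the first, by 4 hours 37 minutes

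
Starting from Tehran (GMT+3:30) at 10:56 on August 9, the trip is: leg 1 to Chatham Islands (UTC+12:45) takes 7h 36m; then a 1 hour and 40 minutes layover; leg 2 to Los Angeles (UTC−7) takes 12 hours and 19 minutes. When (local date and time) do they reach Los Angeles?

Convert departure to UTC: 10:56 − 3:30 = 07:26 UTC on Aug 9.
Add 7 hours and 36 minutes leg 1 → 15:02 UTC.
Add 1 hour 40 minutes layover in Chatham Islands → 16:42 UTC.
Add 12 hours 19 minutes leg 2 → 05:01 UTC (Aug 10).
Los Angeles is UTC−7:00, so local arrival = 05:01 − 7:00 = 22:01 on Aug 9.

22:01 on August 9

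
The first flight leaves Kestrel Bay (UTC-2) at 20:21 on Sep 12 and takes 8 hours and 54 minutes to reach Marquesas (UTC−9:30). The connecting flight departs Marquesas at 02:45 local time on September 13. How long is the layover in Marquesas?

Convert departure to UTC: 20:21 + 2:00 = 22:21 UTC on Sep 12.
Add 8 hours 54 minutes flight time → 07:15 UTC (Sep 13).
Marquesas is UTC−9:30, so local arrival = 07:15 − 9:30 = 21:45 on Sep 12.
Layover = 02:45 − 21:45 (+1 day) = 5 hours.

5 hours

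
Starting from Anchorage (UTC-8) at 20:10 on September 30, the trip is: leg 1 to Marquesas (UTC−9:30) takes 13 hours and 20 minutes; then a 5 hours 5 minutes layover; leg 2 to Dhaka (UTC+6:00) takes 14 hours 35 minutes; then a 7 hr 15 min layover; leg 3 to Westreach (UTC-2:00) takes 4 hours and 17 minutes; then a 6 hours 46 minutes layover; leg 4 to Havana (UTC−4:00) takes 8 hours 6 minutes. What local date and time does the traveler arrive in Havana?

11:34 on Oct 3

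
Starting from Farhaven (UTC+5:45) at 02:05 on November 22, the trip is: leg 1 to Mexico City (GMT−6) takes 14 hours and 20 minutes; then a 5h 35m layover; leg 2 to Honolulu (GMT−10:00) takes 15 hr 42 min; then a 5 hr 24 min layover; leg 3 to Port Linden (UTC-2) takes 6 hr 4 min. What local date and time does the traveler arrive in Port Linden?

17:25 on November 23

Convert departure to UTC: 02:05 − 5:45 = 20:20 UTC on Nov 21.
Add 14 hours 20 minutes leg 1 → 10:40 UTC (Nov 22).
Add 5 hours and 35 minutes layover in Mexico City → 16:15 UTC.
Add 15 hours 42 minutes leg 2 → 07:57 UTC (Nov 23).
Add 5 hours and 24 minutes layover in Honolulu → 13:21 UTC.
Add 6 hours and 4 minutes leg 3 → 19:25 UTC.
Port Linden is UTC−2:00, so local arrival = 19:25 − 2:00 = 17:25 on Nov 23.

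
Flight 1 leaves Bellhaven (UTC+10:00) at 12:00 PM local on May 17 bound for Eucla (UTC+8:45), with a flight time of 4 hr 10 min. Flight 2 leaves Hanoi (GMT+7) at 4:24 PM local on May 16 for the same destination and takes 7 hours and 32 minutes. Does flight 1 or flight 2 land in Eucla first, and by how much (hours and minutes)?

Flight 1 in UTC: 12:00 PM − 10:00 = 2:00 AM on May 17.
+4 hours 10 minutes → arrive 6:10 AM UTC on May 17.
Flight 2 in UTC: 4:24 PM − 7:00 = 9:24 AM on May 16.
+7 hours and 32 minutes → arrive 4:56 PM UTC on May 16.
Flight 2 lands earlier by 13 hours 14 minutes.

the second, by 13 hours 14 minutes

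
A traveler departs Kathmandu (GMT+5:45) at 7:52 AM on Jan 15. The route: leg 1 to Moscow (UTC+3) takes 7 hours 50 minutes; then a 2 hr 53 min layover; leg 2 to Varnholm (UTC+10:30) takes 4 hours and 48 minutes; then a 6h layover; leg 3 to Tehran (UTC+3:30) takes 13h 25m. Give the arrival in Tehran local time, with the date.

Convert departure to UTC: 7:52 AM − 5:45 = 2:07 AM UTC on Jan 15.
Add 7 hours and 50 minutes leg 1 → 9:57 AM UTC.
Add 2 hours 53 minutes layover in Moscow → 12:50 PM UTC.
Add 4 hours 48 minutes leg 2 → 5:38 PM UTC.
Add 6 hours layover in Varnholm → 11:38 PM UTC.
Add 13 hours and 25 minutes leg 3 → 1:03 PM UTC (Jan 16).
Tehran is UTC+3:30, so local arrival = 1:03 PM + 3:30 = 4:33 PM on Jan 16.

4:33 PM on January 16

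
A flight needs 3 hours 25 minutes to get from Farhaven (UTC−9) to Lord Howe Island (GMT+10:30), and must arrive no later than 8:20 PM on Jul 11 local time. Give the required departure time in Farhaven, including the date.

Target arrival in UTC: 8:20 PM − 10:30 = 9:50 AM on Jul 11.
Subtract 3 hours and 25 minutes → departure 6:25 AM UTC on Jul 11.
Farhaven is UTC−9:00: 6:25 AM − 9:00 = 9:25 PM on Jul 10.

9:25 PM on July 10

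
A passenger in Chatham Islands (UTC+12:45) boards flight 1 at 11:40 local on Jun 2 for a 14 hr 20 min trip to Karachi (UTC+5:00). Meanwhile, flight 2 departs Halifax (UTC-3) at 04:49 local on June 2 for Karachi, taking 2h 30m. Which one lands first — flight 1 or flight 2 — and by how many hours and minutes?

Flight 1 in UTC: 11:40 − 12:45 = 22:55 on Jun 1.
+14 hours 20 minutes → arrive 13:15 UTC on Jun 2.
Flight 2 in UTC: 04:49 + 3:00 = 07:49 on Jun 2.
+2 hours and 30 minutes → arrive 10:19 UTC on Jun 2.
Flight 2 lands earlier by 2 hours 56 minutes.

the second, by 2 hours 56 minutes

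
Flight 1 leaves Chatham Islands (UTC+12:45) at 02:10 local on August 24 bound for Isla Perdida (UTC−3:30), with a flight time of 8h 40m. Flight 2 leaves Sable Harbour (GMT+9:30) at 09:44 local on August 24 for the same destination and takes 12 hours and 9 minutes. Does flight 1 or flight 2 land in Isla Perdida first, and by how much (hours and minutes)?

the first, by 14 hours 18 minutes

Flight 1 in UTC: 02:10 − 12:45 = 13:25 on Aug 23.
+8 hours 40 minutes → arrive 22:05 UTC on Aug 23.
Flight 2 in UTC: 09:44 − 9:30 = 00:14 on Aug 24.
+12 hours 9 minutes → arrive 12:23 UTC on Aug 24.
Flight 1 lands earlier by 14 hours 18 minutes.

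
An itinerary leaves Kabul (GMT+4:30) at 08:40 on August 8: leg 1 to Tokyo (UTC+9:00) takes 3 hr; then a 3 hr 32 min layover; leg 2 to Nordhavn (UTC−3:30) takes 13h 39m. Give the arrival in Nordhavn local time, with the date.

Convert departure to UTC: 08:40 − 4:30 = 04:10 UTC on Aug 8.
Add 3 hours leg 1 → 07:10 UTC.
Add 3 hours and 32 minutes layover in Tokyo → 10:42 UTC.
Add 13 hours 39 minutes leg 2 → 00:21 UTC (Aug 9).
Nordhavn is UTC−3:30, so local arrival = 00:21 − 3:30 = 20:51 on Aug 8.

20:51 on August 8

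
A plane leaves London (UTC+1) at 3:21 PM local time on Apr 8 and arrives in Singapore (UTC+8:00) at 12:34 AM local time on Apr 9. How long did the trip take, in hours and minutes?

2 hours 13 minutes

Departure in UTC: 3:21 PM − 1:00 = 2:21 PM on Apr 8.
Arrival in UTC: 12:34 AM − 8:00 = 4:34 PM on Apr 8.
Elapsed = 4:34 PM − 2:21 PM = 2 hours 13 minutes.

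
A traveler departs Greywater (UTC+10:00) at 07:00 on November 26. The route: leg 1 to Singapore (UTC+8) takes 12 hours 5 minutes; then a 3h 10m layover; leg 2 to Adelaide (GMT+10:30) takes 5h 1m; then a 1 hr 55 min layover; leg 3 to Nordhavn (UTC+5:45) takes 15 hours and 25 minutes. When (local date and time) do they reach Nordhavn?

16:21 on November 27

Convert departure to UTC: 07:00 − 10:00 = 21:00 UTC on Nov 25.
Add 12 hours and 5 minutes leg 1 → 09:05 UTC (Nov 26).
Add 3 hours 10 minutes layover in Singapore → 12:15 UTC.
Add 5 hours 1 minute leg 2 → 17:16 UTC.
Add 1 hour and 55 minutes layover in Adelaide → 19:11 UTC.
Add 15 hours and 25 minutes leg 3 → 10:36 UTC (Nov 27).
Nordhavn is UTC+5:45, so local arrival = 10:36 + 5:45 = 16:21 on Nov 27.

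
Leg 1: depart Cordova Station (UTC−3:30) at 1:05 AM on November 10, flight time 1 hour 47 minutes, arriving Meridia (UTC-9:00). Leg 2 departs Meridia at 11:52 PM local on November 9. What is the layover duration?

2 hours 30 minutes

Convert departure to UTC: 1:05 AM + 3:30 = 4:35 AM UTC on Nov 10.
Add 1 hour and 47 minutes flight time → 6:22 AM UTC.
Meridia is UTC−9:00, so local arrival = 6:22 AM − 9:00 = 9:22 PM on Nov 9.
Layover = 11:52 PM − 9:22 PM = 2 hours 30 minutes.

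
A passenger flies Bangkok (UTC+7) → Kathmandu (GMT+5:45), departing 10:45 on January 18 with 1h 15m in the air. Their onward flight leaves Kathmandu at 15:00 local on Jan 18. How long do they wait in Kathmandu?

4 hours 15 minutes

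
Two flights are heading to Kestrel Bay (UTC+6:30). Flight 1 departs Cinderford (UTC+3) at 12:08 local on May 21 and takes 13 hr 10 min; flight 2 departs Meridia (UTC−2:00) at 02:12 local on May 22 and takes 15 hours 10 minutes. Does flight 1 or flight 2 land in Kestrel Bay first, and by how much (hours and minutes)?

Flight 1 in UTC: 12:08 − 3:00 = 09:08 on May 21.
+13 hours and 10 minutes → arrive 22:18 UTC on May 21.
Flight 2 in UTC: 02:12 + 2:00 = 04:12 on May 22.
+15 hours 10 minutes → arrive 19:22 UTC on May 22.
Flight 1 lands earlier by 21 hours 4 minutes.

the first, by 21 hours 4 minutes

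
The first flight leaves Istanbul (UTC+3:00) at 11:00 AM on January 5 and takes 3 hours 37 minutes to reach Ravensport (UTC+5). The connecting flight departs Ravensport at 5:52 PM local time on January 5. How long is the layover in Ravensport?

Convert departure to UTC: 11:00 AM − 3:00 = 8:00 AM UTC on Jan 5.
Add 3 hours 37 minutes flight time → 11:37 AM UTC.
Ravensport is UTC+5:00, so local arrival = 11:37 AM + 5:00 = 4:37 PM on Jan 5.
Layover = 5:52 PM − 4:37 PM = 1 hour 15 minutes.

1 hour 15 minutes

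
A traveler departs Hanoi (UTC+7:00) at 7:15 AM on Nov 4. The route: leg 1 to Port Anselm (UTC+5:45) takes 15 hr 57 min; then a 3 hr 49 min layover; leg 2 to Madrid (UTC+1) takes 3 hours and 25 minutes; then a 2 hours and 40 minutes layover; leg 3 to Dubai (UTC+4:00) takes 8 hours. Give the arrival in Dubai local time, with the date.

2:06 PM on November 5

Convert departure to UTC: 7:15 AM − 7:00 = 12:15 AM UTC on Nov 4.
Add 15 hours 57 minutes leg 1 → 4:12 PM UTC.
Add 3 hours and 49 minutes layover in Port Anselm → 8:01 PM UTC.
Add 3 hours 25 minutes leg 2 → 11:26 PM UTC.
Add 2 hours and 40 minutes layover in Madrid → 2:06 AM UTC (Nov 5).
Add 8 hours leg 3 → 10:06 AM UTC.
Dubai is UTC+4:00, so local arrival = 10:06 AM + 4:00 = 2:06 PM on Nov 5.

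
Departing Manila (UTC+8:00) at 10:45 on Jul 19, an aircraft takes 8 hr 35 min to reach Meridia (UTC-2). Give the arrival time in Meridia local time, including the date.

09:20 on July 19

Convert departure to UTC: 10:45 − 8:00 = 02:45 UTC on Jul 19.
Add 8 hours and 35 minutes travel time → 11:20 UTC.
Meridia is UTC−2:00, so local arrival = 11:20 − 2:00 = 09:20 on Jul 19.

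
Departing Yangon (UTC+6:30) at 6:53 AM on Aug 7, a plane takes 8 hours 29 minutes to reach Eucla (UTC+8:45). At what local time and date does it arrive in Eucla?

5:37 PM on August 7

Convert departure to UTC: 6:53 AM − 6:30 = 12:23 AM UTC on Aug 7.
Add 8 hours 29 minutes travel time → 8:52 AM UTC.
Eucla is UTC+8:45, so local arrival = 8:52 AM + 8:45 = 5:37 PM on Aug 7.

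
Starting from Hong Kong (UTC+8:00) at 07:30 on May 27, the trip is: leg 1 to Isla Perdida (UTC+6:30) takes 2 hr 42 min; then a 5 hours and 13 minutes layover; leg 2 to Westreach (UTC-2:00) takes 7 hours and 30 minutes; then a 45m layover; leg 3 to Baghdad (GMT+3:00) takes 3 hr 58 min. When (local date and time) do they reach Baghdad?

Convert departure to UTC: 07:30 − 8:00 = 23:30 UTC on May 26.
Add 2 hours and 42 minutes leg 1 → 02:12 UTC (May 27).
Add 5 hours and 13 minutes layover in Isla Perdida → 07:25 UTC.
Add 7 hours 30 minutes leg 2 → 14:55 UTC.
Add 45 minutes layover in Westreach → 15:40 UTC.
Add 3 hours 58 minutes leg 3 → 19:38 UTC.
Baghdad is UTC+3:00, so local arrival = 19:38 + 3:00 = 22:38 on May 27.

22:38 on May 27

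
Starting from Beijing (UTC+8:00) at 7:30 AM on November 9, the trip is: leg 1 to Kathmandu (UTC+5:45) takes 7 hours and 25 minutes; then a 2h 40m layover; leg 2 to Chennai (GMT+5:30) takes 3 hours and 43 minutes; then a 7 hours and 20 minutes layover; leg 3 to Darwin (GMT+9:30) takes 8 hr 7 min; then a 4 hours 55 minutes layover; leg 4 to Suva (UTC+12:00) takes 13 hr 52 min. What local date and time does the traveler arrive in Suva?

11:32 AM on November 11

Convert departure to UTC: 7:30 AM − 8:00 = 11:30 PM UTC on Nov 8.
Add 7 hours 25 minutes leg 1 → 6:55 AM UTC (Nov 9).
Add 2 hours 40 minutes layover in Kathmandu → 9:35 AM UTC.
Add 3 hours 43 minutes leg 2 → 1:18 PM UTC.
Add 7 hours 20 minutes layover in Chennai → 8:38 PM UTC.
Add 8 hours and 7 minutes leg 3 → 4:45 AM UTC (Nov 10).
Add 4 hours 55 minutes layover in Darwin → 9:40 AM UTC.
Add 13 hours 52 minutes leg 4 → 11:32 PM UTC.
Suva is UTC+12:00, so local arrival = 11:32 PM + 12:00 = 11:32 AM on Nov 11.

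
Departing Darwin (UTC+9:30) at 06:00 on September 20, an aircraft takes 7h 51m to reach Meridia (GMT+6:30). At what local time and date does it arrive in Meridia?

Convert departure to UTC: 06:00 − 9:30 = 20:30 UTC on Sep 19.
Add 7 hours 51 minutes travel time → 04:21 UTC (Sep 20).
Meridia is UTC+6:30, so local arrival = 04:21 + 6:30 = 10:51 on Sep 20.

10:51 on September 20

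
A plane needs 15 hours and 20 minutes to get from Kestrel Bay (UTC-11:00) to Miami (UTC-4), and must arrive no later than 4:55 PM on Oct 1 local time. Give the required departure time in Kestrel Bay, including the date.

6:35 PM on September 30

Target arrival in UTC: 4:55 PM + 4:00 = 8:55 PM on Oct 1.
Subtract 15 hours and 20 minutes → departure 5:35 AM UTC on Oct 1.
Kestrel Bay is UTC−11:00: 5:35 AM − 11:00 = 6:35 PM on Sep 30.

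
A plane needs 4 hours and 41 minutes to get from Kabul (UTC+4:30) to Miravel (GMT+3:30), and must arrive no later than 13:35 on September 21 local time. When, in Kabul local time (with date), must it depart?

09:54 on September 21

Target arrival in UTC: 13:35 − 3:30 = 10:05 on Sep 21.
Subtract 4 hours and 41 minutes → departure 05:24 UTC on Sep 21.
Kabul is UTC+4:30: 05:24 + 4:30 = 09:54 on Sep 21.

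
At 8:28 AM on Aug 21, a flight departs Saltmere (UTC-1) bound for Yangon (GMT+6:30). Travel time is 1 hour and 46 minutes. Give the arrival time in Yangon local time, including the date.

5:44 PM on Aug 21

Convert departure to UTC: 8:28 AM + 1:00 = 9:28 AM UTC on Aug 21.
Add 1 hour and 46 minutes travel time → 11:14 AM UTC.
Yangon is UTC+6:30, so local arrival = 11:14 AM + 6:30 = 5:44 PM on Aug 21.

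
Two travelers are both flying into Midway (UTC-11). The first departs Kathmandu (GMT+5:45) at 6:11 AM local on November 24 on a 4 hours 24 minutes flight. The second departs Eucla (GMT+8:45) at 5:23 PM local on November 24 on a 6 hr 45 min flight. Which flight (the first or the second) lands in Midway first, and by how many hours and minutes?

the first, by 10 hours 33 minutes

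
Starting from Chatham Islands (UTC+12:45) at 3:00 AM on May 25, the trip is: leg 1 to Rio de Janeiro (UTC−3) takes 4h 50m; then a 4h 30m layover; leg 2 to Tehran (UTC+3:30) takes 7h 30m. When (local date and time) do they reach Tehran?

10:35 AM on May 25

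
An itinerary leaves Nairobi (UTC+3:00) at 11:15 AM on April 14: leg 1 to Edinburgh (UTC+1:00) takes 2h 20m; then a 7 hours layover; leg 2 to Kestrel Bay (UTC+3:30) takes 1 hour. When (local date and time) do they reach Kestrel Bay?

10:05 PM on April 14

Convert departure to UTC: 11:15 AM − 3:00 = 8:15 AM UTC on Apr 14.
Add 2 hours 20 minutes leg 1 → 10:35 AM UTC.
Add 7 hours layover in Edinburgh → 5:35 PM UTC.
Add 1 hour leg 2 → 6:35 PM UTC.
Kestrel Bay is UTC+3:30, so local arrival = 6:35 PM + 3:30 = 10:05 PM on Apr 14.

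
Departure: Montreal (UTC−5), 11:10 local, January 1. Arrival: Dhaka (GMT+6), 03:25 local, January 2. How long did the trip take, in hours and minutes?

Departure in UTC: 11:10 + 5:00 = 16:10 on Jan 1.
Arrival in UTC: 03:25 − 6:00 = 21:25 on Jan 1.
Elapsed = 21:25 − 16:10 = 5 hours 15 minutes.

5 hours 15 minutes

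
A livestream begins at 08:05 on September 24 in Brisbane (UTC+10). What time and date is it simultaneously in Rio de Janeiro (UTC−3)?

Rio de Janeiro is 13:00 behind Brisbane.
Shift by the zone difference: 08:05 − 13:00 = 19:05 on Sep 23 in Rio de Janeiro.

19:05 on September 23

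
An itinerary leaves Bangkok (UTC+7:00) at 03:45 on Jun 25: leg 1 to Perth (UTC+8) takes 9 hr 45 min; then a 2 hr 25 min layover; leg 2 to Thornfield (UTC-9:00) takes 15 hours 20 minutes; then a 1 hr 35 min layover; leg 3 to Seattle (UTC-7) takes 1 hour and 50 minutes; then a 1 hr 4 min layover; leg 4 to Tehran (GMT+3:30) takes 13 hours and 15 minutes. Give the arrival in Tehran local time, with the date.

Convert departure to UTC: 03:45 − 7:00 = 20:45 UTC on Jun 24.
Add 9 hours 45 minutes leg 1 → 06:30 UTC (Jun 25).
Add 2 hours and 25 minutes layover in Perth → 08:55 UTC.
Add 15 hours and 20 minutes leg 2 → 00:15 UTC (Jun 26).
Add 1 hour and 35 minutes layover in Thornfield → 01:50 UTC.
Add 1 hour 50 minutes leg 3 → 03:40 UTC.
Add 1 hour 4 minutes layover in Seattle → 04:44 UTC.
Add 13 hours 15 minutes leg 4 → 17:59 UTC.
Tehran is UTC+3:30, so local arrival = 17:59 + 3:30 = 21:29 on Jun 26.

21:29 on June 26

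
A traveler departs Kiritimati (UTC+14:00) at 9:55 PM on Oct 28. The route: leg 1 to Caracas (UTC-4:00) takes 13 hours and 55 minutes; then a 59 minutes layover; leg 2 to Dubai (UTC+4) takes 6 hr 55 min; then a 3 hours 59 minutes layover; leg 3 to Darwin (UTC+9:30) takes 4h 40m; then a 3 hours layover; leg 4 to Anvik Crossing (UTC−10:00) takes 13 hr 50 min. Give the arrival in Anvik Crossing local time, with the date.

Convert departure to UTC: 9:55 PM − 14:00 = 7:55 AM UTC on Oct 28.
Add 13 hours 55 minutes leg 1 → 9:50 PM UTC.
Add 59 minutes layover in Caracas → 10:49 PM UTC.
Add 6 hours 55 minutes leg 2 → 5:44 AM UTC (Oct 29).
Add 3 hours and 59 minutes layover in Dubai → 9:43 AM UTC.
Add 4 hours and 40 minutes leg 3 → 2:23 PM UTC.
Add 3 hours layover in Darwin → 5:23 PM UTC.
Add 13 hours and 50 minutes leg 4 → 7:13 AM UTC (Oct 30).
Anvik Crossing is UTC−10:00, so local arrival = 7:13 AM − 10:00 = 9:13 PM on Oct 29.

9:13 PM on October 29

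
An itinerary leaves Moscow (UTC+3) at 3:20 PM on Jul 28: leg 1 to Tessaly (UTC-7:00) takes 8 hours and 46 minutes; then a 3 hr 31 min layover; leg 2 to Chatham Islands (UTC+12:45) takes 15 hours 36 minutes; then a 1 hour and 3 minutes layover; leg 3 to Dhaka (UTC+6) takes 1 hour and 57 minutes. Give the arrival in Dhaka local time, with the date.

Convert departure to UTC: 3:20 PM − 3:00 = 12:20 PM UTC on Jul 28.
Add 8 hours and 46 minutes leg 1 → 9:06 PM UTC.
Add 3 hours 31 minutes layover in Tessaly → 12:37 AM UTC (Jul 29).
Add 15 hours 36 minutes leg 2 → 4:13 PM UTC.
Add 1 hour 3 minutes layover in Chatham Islands → 5:16 PM UTC.
Add 1 hour 57 minutes leg 3 → 7:13 PM UTC.
Dhaka is UTC+6:00, so local arrival = 7:13 PM + 6:00 = 1:13 AM on Jul 30.

1:13 AM on Jul 30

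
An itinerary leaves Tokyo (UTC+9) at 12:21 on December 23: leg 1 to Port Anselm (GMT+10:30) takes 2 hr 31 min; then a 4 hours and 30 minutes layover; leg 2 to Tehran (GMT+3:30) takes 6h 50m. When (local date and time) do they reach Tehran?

20:42 on December 23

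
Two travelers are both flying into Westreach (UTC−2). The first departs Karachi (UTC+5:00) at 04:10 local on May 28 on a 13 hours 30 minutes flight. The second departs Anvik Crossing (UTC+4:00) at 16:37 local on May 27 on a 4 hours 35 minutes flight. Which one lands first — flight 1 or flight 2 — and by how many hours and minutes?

the second, by 19 hours 28 minutes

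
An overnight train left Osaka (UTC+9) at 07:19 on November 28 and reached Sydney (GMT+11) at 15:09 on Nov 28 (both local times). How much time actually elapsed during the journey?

Sydney is 2:00 ahead of Osaka.
Clock-face elapsed time (ignoring zones) is 7 hours 50 minutes.
Actual elapsed = 7 hours 50 minutes − 2:00 = 5 hours 50 minutes.

5 hours 50 minutes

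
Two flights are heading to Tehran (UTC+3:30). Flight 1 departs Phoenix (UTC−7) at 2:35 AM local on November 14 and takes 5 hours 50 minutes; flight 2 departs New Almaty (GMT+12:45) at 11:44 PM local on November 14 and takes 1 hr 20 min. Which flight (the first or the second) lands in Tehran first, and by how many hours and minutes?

Flight 1 in UTC: 2:35 AM + 7:00 = 9:35 AM on Nov 14.
+5 hours and 50 minutes → arrive 3:25 PM UTC on Nov 14.
Flight 2 in UTC: 11:44 PM − 12:45 = 10:59 AM on Nov 14.
+1 hour and 20 minutes → arrive 12:19 PM UTC on Nov 14.
Flight 2 lands earlier by 3 hours 6 minutes.

the second, by 3 hours 6 minutes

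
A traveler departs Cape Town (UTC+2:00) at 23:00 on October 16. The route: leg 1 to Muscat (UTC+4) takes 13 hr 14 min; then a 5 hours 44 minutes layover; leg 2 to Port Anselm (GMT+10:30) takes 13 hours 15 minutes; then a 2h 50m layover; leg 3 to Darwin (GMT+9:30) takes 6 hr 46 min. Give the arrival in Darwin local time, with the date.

00:19 on October 19

Convert departure to UTC: 23:00 − 2:00 = 21:00 UTC on Oct 16.
Add 13 hours and 14 minutes leg 1 → 10:14 UTC (Oct 17).
Add 5 hours 44 minutes layover in Muscat → 15:58 UTC.
Add 13 hours 15 minutes leg 2 → 05:13 UTC (Oct 18).
Add 2 hours and 50 minutes layover in Port Anselm → 08:03 UTC.
Add 6 hours 46 minutes leg 3 → 14:49 UTC.
Darwin is UTC+9:30, so local arrival = 14:49 + 9:30 = 00:19 on Oct 19.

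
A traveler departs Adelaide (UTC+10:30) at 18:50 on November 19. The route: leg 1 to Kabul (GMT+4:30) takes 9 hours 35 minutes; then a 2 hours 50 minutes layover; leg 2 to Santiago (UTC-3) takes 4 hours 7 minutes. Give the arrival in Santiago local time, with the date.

21:52 on Nov 19

Convert departure to UTC: 18:50 − 10:30 = 08:20 UTC on Nov 19.
Add 9 hours 35 minutes leg 1 → 17:55 UTC.
Add 2 hours and 50 minutes layover in Kabul → 20:45 UTC.
Add 4 hours 7 minutes leg 2 → 00:52 UTC (Nov 20).
Santiago is UTC−3:00, so local arrival = 00:52 − 3:00 = 21:52 on Nov 19.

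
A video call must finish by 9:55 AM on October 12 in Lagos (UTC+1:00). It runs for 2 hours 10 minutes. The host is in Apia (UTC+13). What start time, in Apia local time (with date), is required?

7:45 PM on Oct 12

Target end time in UTC: 9:55 AM − 1:00 = 8:55 AM on Oct 12.
Subtract 2 hours and 10 minutes → start 6:45 AM UTC on Oct 12.
Apia is UTC+13:00: 6:45 AM + 13:00 = 7:45 PM on Oct 12.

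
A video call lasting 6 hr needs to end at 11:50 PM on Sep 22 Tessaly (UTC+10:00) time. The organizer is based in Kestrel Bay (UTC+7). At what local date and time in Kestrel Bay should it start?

Target end time in UTC: 11:50 PM − 10:00 = 1:50 PM on Sep 22.
Subtract 6 hours → start 7:50 AM UTC on Sep 22.
Kestrel Bay is UTC+7:00: 7:50 AM + 7:00 = 2:50 PM on Sep 22.

2:50 PM on Sep 22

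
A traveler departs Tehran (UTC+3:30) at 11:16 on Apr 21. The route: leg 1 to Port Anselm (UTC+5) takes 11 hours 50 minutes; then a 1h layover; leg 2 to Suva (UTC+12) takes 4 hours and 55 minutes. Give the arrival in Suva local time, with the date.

Convert departure to UTC: 11:16 − 3:30 = 07:46 UTC on Apr 21.
Add 11 hours 50 minutes leg 1 → 19:36 UTC.
Add 1 hour layover in Port Anselm → 20:36 UTC.
Add 4 hours 55 minutes leg 2 → 01:31 UTC (Apr 22).
Suva is UTC+12:00, so local arrival = 01:31 + 12:00 = 13:31 on Apr 22.

13:31 on April 22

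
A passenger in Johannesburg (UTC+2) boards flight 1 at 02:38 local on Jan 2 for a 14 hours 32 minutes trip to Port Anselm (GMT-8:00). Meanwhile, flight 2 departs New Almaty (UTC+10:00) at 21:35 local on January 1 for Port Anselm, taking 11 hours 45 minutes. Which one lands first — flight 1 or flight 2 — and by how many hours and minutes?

Flight 1 in UTC: 02:38 − 2:00 = 00:38 on Jan 2.
+14 hours and 32 minutes → arrive 15:10 UTC on Jan 2.
Flight 2 in UTC: 21:35 − 10:00 = 11:35 on Jan 1.
+11 hours 45 minutes → arrive 23:20 UTC on Jan 1.
Flight 2 lands earlier by 15 hours 50 minutes.

the second, by 15 hours 50 minutes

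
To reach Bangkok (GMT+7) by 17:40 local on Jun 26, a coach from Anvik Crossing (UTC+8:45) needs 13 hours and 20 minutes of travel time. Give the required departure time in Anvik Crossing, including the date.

06:05 on Jun 26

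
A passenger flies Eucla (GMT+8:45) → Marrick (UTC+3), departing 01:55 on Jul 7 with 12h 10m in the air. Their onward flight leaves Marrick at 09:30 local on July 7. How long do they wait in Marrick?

1 hour 10 minutes

Convert departure to UTC: 01:55 − 8:45 = 17:10 UTC on Jul 6.
Add 12 hours 10 minutes flight time → 05:20 UTC (Jul 7).
Marrick is UTC+3:00, so local arrival = 05:20 + 3:00 = 08:20 on Jul 7.
Layover = 09:30 − 08:20 = 1 hour 10 minutes.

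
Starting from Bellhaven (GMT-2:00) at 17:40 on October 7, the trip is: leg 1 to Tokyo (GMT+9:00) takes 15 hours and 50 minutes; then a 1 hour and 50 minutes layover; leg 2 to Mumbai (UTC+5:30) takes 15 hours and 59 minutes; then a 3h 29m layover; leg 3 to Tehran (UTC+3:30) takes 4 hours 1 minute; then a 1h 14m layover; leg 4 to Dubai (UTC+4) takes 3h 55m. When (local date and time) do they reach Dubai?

21:58 on October 9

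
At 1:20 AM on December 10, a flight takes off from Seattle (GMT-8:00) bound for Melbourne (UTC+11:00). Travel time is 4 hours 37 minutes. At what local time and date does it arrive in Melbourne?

Melbourne is 19:00 ahead of Seattle.
After 4 hours and 37 minutes it is 5:57 AM in Seattle.
Shift by the zone difference: 5:57 AM + 19:00 = 12:57 AM on Dec 11 in Melbourne.

12:57 AM on December 11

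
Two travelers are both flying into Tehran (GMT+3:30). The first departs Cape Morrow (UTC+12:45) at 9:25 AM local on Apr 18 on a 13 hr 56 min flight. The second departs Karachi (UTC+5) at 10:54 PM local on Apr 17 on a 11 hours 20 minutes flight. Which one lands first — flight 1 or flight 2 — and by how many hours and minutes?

the second, by 5 hours 22 minutes

Flight 1 in UTC: 9:25 AM − 12:45 = 8:40 PM on Apr 17.
+13 hours 56 minutes → arrive 10:36 AM UTC on Apr 18.
Flight 2 in UTC: 10:54 PM − 5:00 = 5:54 PM on Apr 17.
+11 hours 20 minutes → arrive 5:14 AM UTC on Apr 18.
Flight 2 lands earlier by 5 hours 22 minutes.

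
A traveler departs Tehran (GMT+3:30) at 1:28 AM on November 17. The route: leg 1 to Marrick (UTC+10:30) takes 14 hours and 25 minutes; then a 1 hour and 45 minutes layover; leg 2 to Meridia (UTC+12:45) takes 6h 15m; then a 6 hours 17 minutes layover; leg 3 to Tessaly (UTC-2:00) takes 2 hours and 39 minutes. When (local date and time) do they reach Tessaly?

Convert departure to UTC: 1:28 AM − 3:30 = 9:58 PM UTC on Nov 16.
Add 14 hours 25 minutes leg 1 → 12:23 PM UTC (Nov 17).
Add 1 hour 45 minutes layover in Marrick → 2:08 PM UTC.
Add 6 hours and 15 minutes leg 2 → 8:23 PM UTC.
Add 6 hours 17 minutes layover in Meridia → 2:40 AM UTC (Nov 18).
Add 2 hours 39 minutes leg 3 → 5:19 AM UTC.
Tessaly is UTC−2:00, so local arrival = 5:19 AM − 2:00 = 3:19 AM on Nov 18.

3:19 AM on November 18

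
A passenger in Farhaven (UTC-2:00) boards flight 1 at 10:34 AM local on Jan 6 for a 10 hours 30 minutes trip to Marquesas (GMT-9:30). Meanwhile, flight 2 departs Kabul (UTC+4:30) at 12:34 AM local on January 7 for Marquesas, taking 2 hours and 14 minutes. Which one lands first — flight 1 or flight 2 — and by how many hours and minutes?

Flight 1 in UTC: 10:34 AM + 2:00 = 12:34 PM on Jan 6.
+10 hours and 30 minutes → arrive 11:04 PM UTC on Jan 6.
Flight 2 in UTC: 12:34 AM − 4:30 = 8:04 PM on Jan 6.
+2 hours 14 minutes → arrive 10:18 PM UTC on Jan 6.
Flight 2 lands earlier by 46 minutes.

the second, by 46 minutes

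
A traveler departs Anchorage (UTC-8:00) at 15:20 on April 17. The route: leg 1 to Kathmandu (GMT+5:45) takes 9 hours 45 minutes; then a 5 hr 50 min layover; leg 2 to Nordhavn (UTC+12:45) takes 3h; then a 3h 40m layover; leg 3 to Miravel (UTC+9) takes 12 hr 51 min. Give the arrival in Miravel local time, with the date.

19:26 on Apr 19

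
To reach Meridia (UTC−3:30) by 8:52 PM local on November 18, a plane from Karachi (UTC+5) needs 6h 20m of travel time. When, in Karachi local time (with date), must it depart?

11:02 PM on Nov 18

Target arrival in UTC: 8:52 PM + 3:30 = 12:22 AM on Nov 19.
Subtract 6 hours and 20 minutes → departure 6:02 PM UTC on Nov 18.
Karachi is UTC+5:00: 6:02 PM + 5:00 = 11:02 PM on Nov 18.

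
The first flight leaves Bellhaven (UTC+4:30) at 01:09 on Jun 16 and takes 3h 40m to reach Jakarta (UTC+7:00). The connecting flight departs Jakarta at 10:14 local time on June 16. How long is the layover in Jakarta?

2 hours 55 minutes

Convert departure to UTC: 01:09 − 4:30 = 20:39 UTC on Jun 15.
Add 3 hours and 40 minutes flight time → 00:19 UTC (Jun 16).
Jakarta is UTC+7:00, so local arrival = 00:19 + 7:00 = 07:19 on Jun 16.
Layover = 10:14 − 07:19 = 2 hours 55 minutes.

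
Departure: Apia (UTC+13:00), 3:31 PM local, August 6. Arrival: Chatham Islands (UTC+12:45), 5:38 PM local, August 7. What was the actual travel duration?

26 hours 22 minutes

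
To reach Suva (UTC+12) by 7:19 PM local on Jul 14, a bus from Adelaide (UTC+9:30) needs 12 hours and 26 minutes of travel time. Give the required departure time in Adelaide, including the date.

4:23 AM on July 14

Target arrival in UTC: 7:19 PM − 12:00 = 7:19 AM on Jul 14.
Subtract 12 hours and 26 minutes → departure 6:53 PM UTC on Jul 13.
Adelaide is UTC+9:30: 6:53 PM + 9:30 = 4:23 AM on Jul 14.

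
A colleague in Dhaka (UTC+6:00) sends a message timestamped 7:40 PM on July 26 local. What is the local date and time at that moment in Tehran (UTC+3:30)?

5:10 PM on July 26

In UTC: 7:40 PM − 6:00 = 1:40 PM on Jul 26.
Tehran is UTC+3:30: 1:40 PM + 3:30 = 5:10 PM on Jul 26.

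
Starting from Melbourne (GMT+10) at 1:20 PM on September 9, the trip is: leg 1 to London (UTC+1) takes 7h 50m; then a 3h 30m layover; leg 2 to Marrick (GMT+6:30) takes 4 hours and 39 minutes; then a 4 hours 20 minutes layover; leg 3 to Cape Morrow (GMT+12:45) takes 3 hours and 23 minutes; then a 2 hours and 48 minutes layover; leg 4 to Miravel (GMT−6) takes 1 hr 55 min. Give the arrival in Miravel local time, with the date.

1:45 AM on September 10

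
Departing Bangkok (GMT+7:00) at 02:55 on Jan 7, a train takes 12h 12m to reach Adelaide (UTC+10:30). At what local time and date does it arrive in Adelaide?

18:37 on Jan 7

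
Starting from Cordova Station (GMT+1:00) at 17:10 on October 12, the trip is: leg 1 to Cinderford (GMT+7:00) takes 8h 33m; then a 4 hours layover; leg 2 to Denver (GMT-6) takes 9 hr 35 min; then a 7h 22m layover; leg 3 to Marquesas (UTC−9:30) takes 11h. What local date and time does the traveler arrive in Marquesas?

23:10 on Oct 13

Convert departure to UTC: 17:10 − 1:00 = 16:10 UTC on Oct 12.
Add 8 hours 33 minutes leg 1 → 00:43 UTC (Oct 13).
Add 4 hours layover in Cinderford → 04:43 UTC.
Add 9 hours and 35 minutes leg 2 → 14:18 UTC.
Add 7 hours and 22 minutes layover in Denver → 21:40 UTC.
Add 11 hours leg 3 → 08:40 UTC (Oct 14).
Marquesas is UTC−9:30, so local arrival = 08:40 − 9:30 = 23:10 on Oct 13.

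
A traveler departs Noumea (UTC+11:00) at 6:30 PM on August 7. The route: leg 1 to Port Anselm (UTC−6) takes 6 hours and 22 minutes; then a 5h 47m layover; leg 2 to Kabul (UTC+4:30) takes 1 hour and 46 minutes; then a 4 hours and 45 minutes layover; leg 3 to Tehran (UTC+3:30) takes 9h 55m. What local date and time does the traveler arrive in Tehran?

Convert departure to UTC: 6:30 PM − 11:00 = 7:30 AM UTC on Aug 7.
Add 6 hours 22 minutes leg 1 → 1:52 PM UTC.
Add 5 hours and 47 minutes layover in Port Anselm → 7:39 PM UTC.
Add 1 hour 46 minutes leg 2 → 9:25 PM UTC.
Add 4 hours 45 minutes layover in Kabul → 2:10 AM UTC (Aug 8).
Add 9 hours 55 minutes leg 3 → 12:05 PM UTC.
Tehran is UTC+3:30, so local arrival = 12:05 PM + 3:30 = 3:35 PM on Aug 8.

3:35 PM on August 8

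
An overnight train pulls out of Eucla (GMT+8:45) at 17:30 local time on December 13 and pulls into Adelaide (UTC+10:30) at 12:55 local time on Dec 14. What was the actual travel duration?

17 hours 40 minutes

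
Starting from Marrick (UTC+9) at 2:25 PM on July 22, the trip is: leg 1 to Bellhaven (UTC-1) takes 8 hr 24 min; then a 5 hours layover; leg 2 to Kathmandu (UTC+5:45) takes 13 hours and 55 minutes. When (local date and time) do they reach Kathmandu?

Convert departure to UTC: 2:25 PM − 9:00 = 5:25 AM UTC on Jul 22.
Add 8 hours and 24 minutes leg 1 → 1:49 PM UTC.
Add 5 hours layover in Bellhaven → 6:49 PM UTC.
Add 13 hours 55 minutes leg 2 → 8:44 AM UTC (Jul 23).
Kathmandu is UTC+5:45, so local arrival = 8:44 AM + 5:45 = 2:29 PM on Jul 23.

2:29 PM on July 23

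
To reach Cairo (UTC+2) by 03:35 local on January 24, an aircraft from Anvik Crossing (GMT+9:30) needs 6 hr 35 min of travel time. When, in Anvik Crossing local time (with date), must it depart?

04:30 on January 24

Target arrival in UTC: 03:35 − 2:00 = 01:35 on Jan 24.
Subtract 6 hours 35 minutes → departure 19:00 UTC on Jan 23.
Anvik Crossing is UTC+9:30: 19:00 + 9:30 = 04:30 on Jan 24.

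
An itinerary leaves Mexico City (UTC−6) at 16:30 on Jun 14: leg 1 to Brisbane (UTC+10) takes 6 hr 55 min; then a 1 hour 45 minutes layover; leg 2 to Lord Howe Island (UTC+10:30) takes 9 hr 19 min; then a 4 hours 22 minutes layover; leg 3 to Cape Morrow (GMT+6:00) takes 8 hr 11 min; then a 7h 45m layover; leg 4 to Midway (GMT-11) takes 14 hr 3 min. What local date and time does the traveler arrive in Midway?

15:50 on June 16

Convert departure to UTC: 16:30 + 6:00 = 22:30 UTC on Jun 14.
Add 6 hours and 55 minutes leg 1 → 05:25 UTC (Jun 15).
Add 1 hour and 45 minutes layover in Brisbane → 07:10 UTC.
Add 9 hours 19 minutes leg 2 → 16:29 UTC.
Add 4 hours 22 minutes layover in Lord Howe Island → 20:51 UTC.
Add 8 hours 11 minutes leg 3 → 05:02 UTC (Jun 16).
Add 7 hours 45 minutes layover in Cape Morrow → 12:47 UTC.
Add 14 hours 3 minutes leg 4 → 02:50 UTC (Jun 17).
Midway is UTC−11:00, so local arrival = 02:50 − 11:00 = 15:50 on Jun 16.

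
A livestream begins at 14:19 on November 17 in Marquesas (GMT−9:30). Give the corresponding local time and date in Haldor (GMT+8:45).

08:34 on Nov 18

Haldor is 18:15 ahead of Marquesas.
Shift by the zone difference: 14:19 + 18:15 = 08:34 on Nov 18 in Haldor.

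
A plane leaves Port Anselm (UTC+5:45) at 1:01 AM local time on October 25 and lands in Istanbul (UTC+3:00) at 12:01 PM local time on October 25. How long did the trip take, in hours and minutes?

Departure in UTC: 1:01 AM − 5:45 = 7:16 PM on Oct 24.
Arrival in UTC: 12:01 PM − 3:00 = 9:01 AM on Oct 25.
Elapsed = 9:01 AM − 7:16 PM (+1 day) = 13 hours 45 minutes.

13 hours 45 minutes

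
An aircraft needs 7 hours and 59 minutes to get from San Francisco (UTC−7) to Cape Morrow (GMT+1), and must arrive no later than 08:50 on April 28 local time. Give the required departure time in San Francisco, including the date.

Target arrival in UTC: 08:50 − 1:00 = 07:50 on Apr 28.
Subtract 7 hours 59 minutes → departure 23:51 UTC on Apr 27.
San Francisco is UTC−7:00: 23:51 − 7:00 = 16:51 on Apr 27.

16:51 on April 27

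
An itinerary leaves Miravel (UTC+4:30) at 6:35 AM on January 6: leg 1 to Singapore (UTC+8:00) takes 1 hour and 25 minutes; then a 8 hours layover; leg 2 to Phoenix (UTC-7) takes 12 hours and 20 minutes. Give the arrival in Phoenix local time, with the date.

4:50 PM on Jan 6

Convert departure to UTC: 6:35 AM − 4:30 = 2:05 AM UTC on Jan 6.
Add 1 hour 25 minutes leg 1 → 3:30 AM UTC.
Add 8 hours layover in Singapore → 11:30 AM UTC.
Add 12 hours and 20 minutes leg 2 → 11:50 PM UTC.
Phoenix is UTC−7:00, so local arrival = 11:50 PM − 7:00 = 4:50 PM on Jan 6.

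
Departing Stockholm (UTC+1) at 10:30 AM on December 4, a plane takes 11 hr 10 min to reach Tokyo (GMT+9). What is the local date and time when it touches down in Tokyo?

5:40 AM on December 5

Convert departure to UTC: 10:30 AM − 1:00 = 9:30 AM UTC on Dec 4.
Add 11 hours and 10 minutes travel time → 8:40 PM UTC.
Tokyo is UTC+9:00, so local arrival = 8:40 PM + 9:00 = 5:40 AM on Dec 5.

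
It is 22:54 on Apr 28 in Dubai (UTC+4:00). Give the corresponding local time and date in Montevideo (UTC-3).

Montevideo is 7:00 behind Dubai.
Shift by the zone difference: 22:54 − 7:00 = 15:54 on Apr 28 in Montevideo.

15:54 on April 28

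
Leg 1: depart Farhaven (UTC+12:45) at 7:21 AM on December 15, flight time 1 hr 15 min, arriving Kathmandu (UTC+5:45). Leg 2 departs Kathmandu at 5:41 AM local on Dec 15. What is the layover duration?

4 hours 5 minutes

Convert departure to UTC: 7:21 AM − 12:45 = 6:36 PM UTC on Dec 14.
Add 1 hour and 15 minutes flight time → 7:51 PM UTC.
Kathmandu is UTC+5:45, so local arrival = 7:51 PM + 5:45 = 1:36 AM on Dec 15.
Layover = 5:41 AM − 1:36 AM = 4 hours 5 minutes.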